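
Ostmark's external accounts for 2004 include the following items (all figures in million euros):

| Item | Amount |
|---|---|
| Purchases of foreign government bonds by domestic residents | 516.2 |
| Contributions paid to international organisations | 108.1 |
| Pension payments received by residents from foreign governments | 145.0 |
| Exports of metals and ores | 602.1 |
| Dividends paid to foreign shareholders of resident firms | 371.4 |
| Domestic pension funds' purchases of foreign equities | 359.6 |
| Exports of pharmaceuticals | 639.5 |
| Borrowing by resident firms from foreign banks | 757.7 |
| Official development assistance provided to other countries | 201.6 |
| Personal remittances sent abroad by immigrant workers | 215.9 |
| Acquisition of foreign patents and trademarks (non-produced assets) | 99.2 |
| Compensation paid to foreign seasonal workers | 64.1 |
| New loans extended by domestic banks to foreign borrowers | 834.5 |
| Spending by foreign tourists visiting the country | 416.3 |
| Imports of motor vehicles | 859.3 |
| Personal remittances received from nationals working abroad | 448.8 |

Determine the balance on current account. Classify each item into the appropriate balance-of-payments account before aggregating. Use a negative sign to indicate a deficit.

Goods: 639.5 + 602.1 - 859.3 = 382.3
Services: 416.3
Primary income: -371.4 - 64.1 = -435.5
Secondary income: -215.9 - 108.1 + 448.8 - 201.6 + 145.0 = 68.2
Current account = 382.3 + 416.3 + (-435.5) + 68.2 = 431.3
(Excluded from the current account — financial account: purchases of foreign government bonds by domestic residents 516.2, domestic pension funds' purchases of foreign equities 359.6, borrowing by resident firms from foreign banks 757.7, new loans extended by domestic banks to foreign borrowers 834.5; capital account: acquisition of foreign patents and trademarks (non-produced assets) 99.2.)

431.3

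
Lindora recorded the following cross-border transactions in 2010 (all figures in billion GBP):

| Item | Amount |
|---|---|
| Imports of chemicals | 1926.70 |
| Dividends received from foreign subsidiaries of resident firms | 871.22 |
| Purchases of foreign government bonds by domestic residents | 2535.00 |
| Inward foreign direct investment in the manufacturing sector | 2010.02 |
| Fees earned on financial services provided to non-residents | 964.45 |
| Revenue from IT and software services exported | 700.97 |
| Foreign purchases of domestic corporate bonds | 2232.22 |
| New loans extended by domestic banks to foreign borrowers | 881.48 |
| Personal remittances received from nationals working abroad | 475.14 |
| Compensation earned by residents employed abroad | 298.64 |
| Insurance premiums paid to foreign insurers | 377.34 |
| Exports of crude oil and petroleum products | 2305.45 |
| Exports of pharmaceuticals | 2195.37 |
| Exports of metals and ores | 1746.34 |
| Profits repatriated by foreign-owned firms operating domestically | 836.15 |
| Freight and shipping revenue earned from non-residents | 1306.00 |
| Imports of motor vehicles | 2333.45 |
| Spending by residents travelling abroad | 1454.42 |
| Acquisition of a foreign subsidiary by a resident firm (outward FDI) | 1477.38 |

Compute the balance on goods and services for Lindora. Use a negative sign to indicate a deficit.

3126.67

Goods: -1926.70 + 2195.37 + 2305.45 + 1746.34 - 2333.45 = 1987.01
Services: 700.97 + 964.45 + 1306.00 - 1454.42 - 377.34 = 1139.66
Trade balance = 1987.01 + 1139.66 = 3126.67
(Excluded from the trade balance — primary income: dividends received from foreign subsidiaries of resident firms 871.22, compensation earned by residents employed abroad 298.64, profits repatriated by foreign-owned firms operating domestically 836.15; financial account: purchases of foreign government bonds by domestic residents 2535.00, inward foreign direct investment in the manufacturing sector 2010.02, foreign purchases of domestic corporate bonds 2232.22, new loans extended by domestic banks to foreign borrowers 881.48, acquisition of a foreign subsidiary by a resident firm (outward FDI) 1477.38; secondary income: personal remittances received from nationals working abroad 475.14.)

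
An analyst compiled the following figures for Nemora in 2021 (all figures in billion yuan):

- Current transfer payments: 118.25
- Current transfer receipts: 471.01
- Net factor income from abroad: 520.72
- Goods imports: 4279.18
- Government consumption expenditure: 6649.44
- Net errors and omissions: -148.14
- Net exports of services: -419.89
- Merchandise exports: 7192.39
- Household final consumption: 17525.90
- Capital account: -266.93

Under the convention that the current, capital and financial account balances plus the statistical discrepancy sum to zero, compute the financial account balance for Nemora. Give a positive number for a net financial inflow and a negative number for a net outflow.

Goods balance = 7192.39 - 4279.18 = 2913.21
Services balance = -419.89
Trade balance (goods + services) = 2913.21 + (-419.89) = 2493.32
Net primary income = 520.72
Net secondary income = 471.01 - 118.25 = 352.76
Current account = 2493.32 + 520.72 + 352.76 = 3366.80
Financial account = -(3366.80 + (-266.93) + (-148.14)) = -2951.73

-2951.73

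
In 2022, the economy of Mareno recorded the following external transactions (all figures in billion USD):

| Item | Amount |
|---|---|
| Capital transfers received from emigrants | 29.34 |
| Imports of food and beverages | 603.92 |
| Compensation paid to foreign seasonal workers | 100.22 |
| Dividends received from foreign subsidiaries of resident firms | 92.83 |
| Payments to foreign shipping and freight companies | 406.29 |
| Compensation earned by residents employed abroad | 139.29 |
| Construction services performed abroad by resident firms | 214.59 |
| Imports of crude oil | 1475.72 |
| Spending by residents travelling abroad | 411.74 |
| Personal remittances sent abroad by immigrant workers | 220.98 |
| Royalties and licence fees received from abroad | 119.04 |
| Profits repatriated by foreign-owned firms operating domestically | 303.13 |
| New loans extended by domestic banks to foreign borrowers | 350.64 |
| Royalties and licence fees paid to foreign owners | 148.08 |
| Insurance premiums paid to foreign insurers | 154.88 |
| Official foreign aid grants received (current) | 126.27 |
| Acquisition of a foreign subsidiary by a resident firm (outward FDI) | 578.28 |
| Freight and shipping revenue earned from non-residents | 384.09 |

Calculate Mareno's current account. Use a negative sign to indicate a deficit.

-2748.85

Goods: -603.92 - 1475.72 = -2079.64
Services: -154.88 - 406.29 - 148.08 - 411.74 + 384.09 + 119.04 + 214.59 = -403.27
Primary income: -100.22 + 92.83 + 139.29 - 303.13 = -171.23
Secondary income: 126.27 - 220.98 = -94.71
Current account = (-2079.64) + (-403.27) + (-171.23) + (-94.71) = -2748.85
(Excluded from the current account — capital account: capital transfers received from emigrants 29.34; financial account: new loans extended by domestic banks to foreign borrowers 350.64, acquisition of a foreign subsidiary by a resident firm (outward FDI) 578.28.)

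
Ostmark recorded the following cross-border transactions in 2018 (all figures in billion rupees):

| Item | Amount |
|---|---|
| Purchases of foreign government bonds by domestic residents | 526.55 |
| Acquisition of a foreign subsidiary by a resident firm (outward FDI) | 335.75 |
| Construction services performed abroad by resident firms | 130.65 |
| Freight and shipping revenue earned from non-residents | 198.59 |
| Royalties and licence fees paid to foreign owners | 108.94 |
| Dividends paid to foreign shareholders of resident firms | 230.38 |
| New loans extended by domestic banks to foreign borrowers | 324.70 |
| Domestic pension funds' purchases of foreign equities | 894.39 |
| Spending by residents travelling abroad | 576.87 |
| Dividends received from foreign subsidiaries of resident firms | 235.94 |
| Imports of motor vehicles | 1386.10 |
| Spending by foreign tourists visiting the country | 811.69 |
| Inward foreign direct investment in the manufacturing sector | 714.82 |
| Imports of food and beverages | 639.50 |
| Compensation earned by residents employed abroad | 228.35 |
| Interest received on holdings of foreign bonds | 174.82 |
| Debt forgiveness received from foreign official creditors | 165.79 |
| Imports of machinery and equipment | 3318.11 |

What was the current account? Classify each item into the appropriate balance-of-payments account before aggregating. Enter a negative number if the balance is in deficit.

-4479.86

Goods: -639.50 - 3318.11 - 1386.10 = -5343.71
Services: -576.87 - 108.94 + 198.59 + 811.69 + 130.65 = 455.12
Primary income: 235.94 + 174.82 - 230.38 + 228.35 = 408.73
Current account = (-5343.71) + 455.12 + 408.73 = -4479.86
(Excluded from the current account — financial account: purchases of foreign government bonds by domestic residents 526.55, acquisition of a foreign subsidiary by a resident firm (outward FDI) 335.75, new loans extended by domestic banks to foreign borrowers 324.70, domestic pension funds' purchases of foreign equities 894.39, inward foreign direct investment in the manufacturing sector 714.82; capital account: debt forgiveness received from foreign official creditors 165.79.)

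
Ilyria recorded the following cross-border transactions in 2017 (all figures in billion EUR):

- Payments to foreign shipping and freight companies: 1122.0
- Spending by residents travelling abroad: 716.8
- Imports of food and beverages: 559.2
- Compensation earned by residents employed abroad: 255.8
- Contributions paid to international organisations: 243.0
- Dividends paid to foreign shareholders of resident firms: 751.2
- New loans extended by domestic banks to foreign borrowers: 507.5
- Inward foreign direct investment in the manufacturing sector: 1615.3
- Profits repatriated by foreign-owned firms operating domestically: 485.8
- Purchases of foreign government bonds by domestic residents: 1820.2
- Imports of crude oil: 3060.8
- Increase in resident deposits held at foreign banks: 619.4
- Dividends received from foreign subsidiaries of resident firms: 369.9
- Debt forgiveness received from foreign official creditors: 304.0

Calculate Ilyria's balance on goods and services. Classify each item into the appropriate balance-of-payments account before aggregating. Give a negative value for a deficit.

-5458.8

Goods: -3060.8 - 559.2 = -3620.0
Services: -1122.0 - 716.8 = -1838.8
Trade balance = -3620.0 + (-1838.8) = -5458.8
(Excluded from the trade balance — primary income: compensation earned by residents employed abroad 255.8, dividends paid to foreign shareholders of resident firms 751.2, profits repatriated by foreign-owned firms operating domestically 485.8, dividends received from foreign subsidiaries of resident firms 369.9; secondary income: contributions paid to international organisations 243.0; financial account: new loans extended by domestic banks to foreign borrowers 507.5, inward foreign direct investment in the manufacturing sector 1615.3, purchases of foreign government bonds by domestic residents 1820.2, increase in resident deposits held at foreign banks 619.4; capital account: debt forgiveness received from foreign official creditors 304.0.)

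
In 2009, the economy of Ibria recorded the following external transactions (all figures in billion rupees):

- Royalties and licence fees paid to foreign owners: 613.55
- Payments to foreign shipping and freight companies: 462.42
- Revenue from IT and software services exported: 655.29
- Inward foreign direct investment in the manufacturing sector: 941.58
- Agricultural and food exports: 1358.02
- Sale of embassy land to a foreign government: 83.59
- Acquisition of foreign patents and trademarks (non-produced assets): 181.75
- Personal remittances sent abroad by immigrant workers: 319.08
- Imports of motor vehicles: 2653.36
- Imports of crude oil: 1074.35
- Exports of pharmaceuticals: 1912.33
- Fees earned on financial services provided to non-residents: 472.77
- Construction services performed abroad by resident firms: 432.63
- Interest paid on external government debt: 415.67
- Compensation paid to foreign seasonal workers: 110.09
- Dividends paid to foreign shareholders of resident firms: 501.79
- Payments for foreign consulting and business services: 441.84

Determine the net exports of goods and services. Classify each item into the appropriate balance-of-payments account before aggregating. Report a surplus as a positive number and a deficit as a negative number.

-414.48

Goods: 1912.33 + 1358.02 - 1074.35 - 2653.36 = -457.36
Services: 472.77 - 462.42 + 655.29 + 432.63 - 441.84 - 613.55 = 42.88
Trade balance = -457.36 + 42.88 = -414.48
(Excluded from the trade balance — financial account: inward foreign direct investment in the manufacturing sector 941.58; capital account: sale of embassy land to a foreign government 83.59, acquisition of foreign patents and trademarks (non-produced assets) 181.75; secondary income: personal remittances sent abroad by immigrant workers 319.08; primary income: interest paid on external government debt 415.67, compensation paid to foreign seasonal workers 110.09, dividends paid to foreign shareholders of resident firms 501.79.)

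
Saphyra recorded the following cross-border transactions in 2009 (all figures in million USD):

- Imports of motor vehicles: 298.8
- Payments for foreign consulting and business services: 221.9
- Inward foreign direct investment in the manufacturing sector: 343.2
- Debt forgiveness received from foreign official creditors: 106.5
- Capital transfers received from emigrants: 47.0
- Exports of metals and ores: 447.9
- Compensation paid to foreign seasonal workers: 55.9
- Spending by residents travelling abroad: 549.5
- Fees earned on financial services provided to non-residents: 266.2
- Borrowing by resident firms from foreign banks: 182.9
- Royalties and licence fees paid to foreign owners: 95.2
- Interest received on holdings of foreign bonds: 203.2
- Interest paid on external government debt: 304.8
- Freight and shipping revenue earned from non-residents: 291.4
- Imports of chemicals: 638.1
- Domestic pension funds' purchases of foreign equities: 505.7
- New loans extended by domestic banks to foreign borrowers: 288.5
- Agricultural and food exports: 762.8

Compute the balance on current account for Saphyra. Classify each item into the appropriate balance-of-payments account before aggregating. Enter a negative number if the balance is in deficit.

Goods: -638.1 - 298.8 + 762.8 + 447.9 = 273.8
Services: -549.5 - 221.9 - 95.2 + 291.4 + 266.2 = -309.0
Primary income: 203.2 - 55.9 - 304.8 = -157.5
Current account = 273.8 + (-309.0) + (-157.5) = -192.7
(Excluded from the current account — financial account: inward foreign direct investment in the manufacturing sector 343.2, borrowing by resident firms from foreign banks 182.9, domestic pension funds' purchases of foreign equities 505.7, new loans extended by domestic banks to foreign borrowers 288.5; capital account: debt forgiveness received from foreign official creditors 106.5, capital transfers received from emigrants 47.0.)

-192.7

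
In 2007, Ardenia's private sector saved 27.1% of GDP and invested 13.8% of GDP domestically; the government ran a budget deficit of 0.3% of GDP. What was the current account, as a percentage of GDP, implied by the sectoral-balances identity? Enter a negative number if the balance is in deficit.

By the sectoral-balances identity, CA = (S_private - I) + (T - G).
Private balance = 27.1 - 13.8 = 13.3
Government balance (T - G) = -0.3
CA = 13.3 + (-0.3) = 13.0

13.0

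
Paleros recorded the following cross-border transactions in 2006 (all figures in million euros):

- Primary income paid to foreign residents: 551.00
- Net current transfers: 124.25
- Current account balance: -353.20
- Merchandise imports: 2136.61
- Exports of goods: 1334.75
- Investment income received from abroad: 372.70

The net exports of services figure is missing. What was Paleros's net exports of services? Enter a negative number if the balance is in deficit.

502.71

Current account = goods balance + services balance + net primary income + net secondary income
Sum of the known components = -855.91
Net exports of services = CA - (known components) = -353.20 - (-855.91) = 502.71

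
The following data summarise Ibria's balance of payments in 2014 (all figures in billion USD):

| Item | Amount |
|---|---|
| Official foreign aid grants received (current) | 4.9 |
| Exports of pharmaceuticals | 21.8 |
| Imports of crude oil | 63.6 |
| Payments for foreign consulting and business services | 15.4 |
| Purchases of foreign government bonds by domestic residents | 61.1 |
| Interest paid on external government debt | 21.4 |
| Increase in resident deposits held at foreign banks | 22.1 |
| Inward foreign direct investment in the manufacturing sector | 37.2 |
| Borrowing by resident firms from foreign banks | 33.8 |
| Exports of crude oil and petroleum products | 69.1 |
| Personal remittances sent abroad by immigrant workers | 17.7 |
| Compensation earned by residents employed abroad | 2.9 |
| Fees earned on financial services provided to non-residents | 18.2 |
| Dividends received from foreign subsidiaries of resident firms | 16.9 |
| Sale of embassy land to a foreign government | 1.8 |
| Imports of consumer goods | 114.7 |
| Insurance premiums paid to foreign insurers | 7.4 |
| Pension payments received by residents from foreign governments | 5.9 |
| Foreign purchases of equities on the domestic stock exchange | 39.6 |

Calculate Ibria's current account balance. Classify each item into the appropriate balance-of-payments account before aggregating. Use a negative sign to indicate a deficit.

Goods: -63.6 + 21.8 - 114.7 + 69.1 = -87.4
Services: -7.4 - 15.4 + 18.2 = -4.6
Primary income: 2.9 + 16.9 - 21.4 = -1.6
Secondary income: 5.9 + 4.9 - 17.7 = -6.9
Current account = (-87.4) + (-4.6) + (-1.6) + (-6.9) = -100.5
(Excluded from the current account — financial account: purchases of foreign government bonds by domestic residents 61.1, increase in resident deposits held at foreign banks 22.1, inward foreign direct investment in the manufacturing sector 37.2, borrowing by resident firms from foreign banks 33.8, foreign purchases of equities on the domestic stock exchange 39.6; capital account: sale of embassy land to a foreign government 1.8.)

-100.5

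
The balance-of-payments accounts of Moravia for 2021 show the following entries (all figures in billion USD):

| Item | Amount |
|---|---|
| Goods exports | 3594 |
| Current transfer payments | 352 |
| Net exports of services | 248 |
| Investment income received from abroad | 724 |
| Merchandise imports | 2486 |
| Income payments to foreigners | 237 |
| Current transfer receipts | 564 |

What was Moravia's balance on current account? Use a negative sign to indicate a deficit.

2055

Goods balance = 3594 - 2486 = 1108
Services balance = 248
Trade balance (goods + services) = 1108 + 248 = 1356
Net primary income = 724 - 237 = 487
Net secondary income = 564 - 352 = 212
Current account = 1356 + 487 + 212 = 2055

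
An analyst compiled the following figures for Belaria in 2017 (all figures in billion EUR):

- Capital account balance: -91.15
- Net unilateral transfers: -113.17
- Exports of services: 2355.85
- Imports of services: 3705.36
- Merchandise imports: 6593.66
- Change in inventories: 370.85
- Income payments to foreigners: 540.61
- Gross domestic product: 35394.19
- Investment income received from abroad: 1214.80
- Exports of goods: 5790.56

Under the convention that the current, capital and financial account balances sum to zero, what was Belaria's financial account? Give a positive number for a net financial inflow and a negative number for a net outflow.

1682.74

Goods balance = 5790.56 - 6593.66 = -803.10
Services balance = 2355.85 - 3705.36 = -1349.51
Trade balance (goods + services) = -803.10 + (-1349.51) = -2152.61
Net primary income = 1214.80 - 540.61 = 674.19
Net secondary income = -113.17
Current account = -2152.61 + 674.19 + (-113.17) = -1591.59
Financial account = -(-1591.59 + (-91.15)) = 1682.74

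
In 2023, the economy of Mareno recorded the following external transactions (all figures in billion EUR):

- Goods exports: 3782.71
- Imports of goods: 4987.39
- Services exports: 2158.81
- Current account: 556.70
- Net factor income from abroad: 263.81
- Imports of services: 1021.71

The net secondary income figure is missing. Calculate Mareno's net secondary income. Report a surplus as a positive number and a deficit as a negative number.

Current account = goods balance + services balance + net primary income + net secondary income
Sum of the known components = 196.23
Net secondary income = CA - (known components) = 556.70 - 196.23 = 360.47

360.47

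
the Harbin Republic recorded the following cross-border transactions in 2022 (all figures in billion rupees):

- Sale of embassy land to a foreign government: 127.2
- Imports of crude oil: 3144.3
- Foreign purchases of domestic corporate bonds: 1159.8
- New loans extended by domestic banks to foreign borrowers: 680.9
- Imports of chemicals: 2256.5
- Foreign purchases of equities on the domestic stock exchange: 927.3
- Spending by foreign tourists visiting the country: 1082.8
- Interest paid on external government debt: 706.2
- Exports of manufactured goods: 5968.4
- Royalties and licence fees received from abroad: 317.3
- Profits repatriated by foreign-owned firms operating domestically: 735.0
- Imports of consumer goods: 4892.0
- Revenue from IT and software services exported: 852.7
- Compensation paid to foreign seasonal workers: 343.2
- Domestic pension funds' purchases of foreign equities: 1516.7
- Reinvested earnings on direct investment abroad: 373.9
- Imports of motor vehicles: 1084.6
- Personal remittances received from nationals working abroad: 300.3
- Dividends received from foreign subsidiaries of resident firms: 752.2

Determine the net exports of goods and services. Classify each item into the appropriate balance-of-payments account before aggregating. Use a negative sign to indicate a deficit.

-3156.2

Goods: 5968.4 - 3144.3 - 4892.0 - 2256.5 - 1084.6 = -5409.0
Services: 852.7 + 1082.8 + 317.3 = 2252.8
Trade balance = -5409.0 + 2252.8 = -3156.2
(Excluded from the trade balance — capital account: sale of embassy land to a foreign government 127.2; financial account: foreign purchases of domestic corporate bonds 1159.8, new loans extended by domestic banks to foreign borrowers 680.9, foreign purchases of equities on the domestic stock exchange 927.3, domestic pension funds' purchases of foreign equities 1516.7; primary income: interest paid on external government debt 706.2, profits repatriated by foreign-owned firms operating domestically 735.0, compensation paid to foreign seasonal workers 343.2, reinvested earnings on direct investment abroad 373.9, dividends received from foreign subsidiaries of resident firms 752.2; secondary income: personal remittances received from nationals working abroad 300.3.)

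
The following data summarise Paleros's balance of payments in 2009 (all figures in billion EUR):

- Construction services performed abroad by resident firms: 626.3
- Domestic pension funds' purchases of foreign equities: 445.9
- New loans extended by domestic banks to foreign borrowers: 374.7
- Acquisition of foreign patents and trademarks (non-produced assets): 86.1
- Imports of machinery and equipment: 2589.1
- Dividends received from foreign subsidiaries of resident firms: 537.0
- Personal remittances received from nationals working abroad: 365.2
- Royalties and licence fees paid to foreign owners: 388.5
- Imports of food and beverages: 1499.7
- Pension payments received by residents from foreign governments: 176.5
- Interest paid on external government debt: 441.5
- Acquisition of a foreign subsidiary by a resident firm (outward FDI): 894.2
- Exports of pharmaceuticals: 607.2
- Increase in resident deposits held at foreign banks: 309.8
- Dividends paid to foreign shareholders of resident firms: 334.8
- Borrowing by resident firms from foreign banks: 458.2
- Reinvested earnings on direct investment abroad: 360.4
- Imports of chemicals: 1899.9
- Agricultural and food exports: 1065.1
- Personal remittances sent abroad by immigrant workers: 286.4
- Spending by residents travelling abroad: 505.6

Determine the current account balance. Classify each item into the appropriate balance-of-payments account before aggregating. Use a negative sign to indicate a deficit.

Goods: 1065.1 + 607.2 - 1899.9 - 2589.1 - 1499.7 = -4316.4
Services: 626.3 - 388.5 - 505.6 = -267.8
Primary income: 537.0 + 360.4 - 441.5 - 334.8 = 121.1
Secondary income: -286.4 + 365.2 + 176.5 = 255.3
Current account = (-4316.4) + (-267.8) + 121.1 + 255.3 = -4207.8
(Excluded from the current account — financial account: domestic pension funds' purchases of foreign equities 445.9, new loans extended by domestic banks to foreign borrowers 374.7, acquisition of a foreign subsidiary by a resident firm (outward FDI) 894.2, increase in resident deposits held at foreign banks 309.8, borrowing by resident firms from foreign banks 458.2; capital account: acquisition of foreign patents and trademarks (non-produced assets) 86.1.)

-4207.8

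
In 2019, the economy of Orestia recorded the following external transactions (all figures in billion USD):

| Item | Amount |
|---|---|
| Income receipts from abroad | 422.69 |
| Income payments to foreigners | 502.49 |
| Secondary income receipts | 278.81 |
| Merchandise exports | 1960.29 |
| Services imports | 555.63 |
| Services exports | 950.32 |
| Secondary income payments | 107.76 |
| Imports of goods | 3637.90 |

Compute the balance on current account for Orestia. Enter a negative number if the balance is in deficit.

Goods balance = 1960.29 - 3637.90 = -1677.61
Services balance = 950.32 - 555.63 = 394.69
Trade balance (goods + services) = -1677.61 + 394.69 = -1282.92
Net primary income = 422.69 - 502.49 = -79.80
Net secondary income = 278.81 - 107.76 = 171.05
Current account = -1282.92 + (-79.80) + 171.05 = -1191.67

-1191.67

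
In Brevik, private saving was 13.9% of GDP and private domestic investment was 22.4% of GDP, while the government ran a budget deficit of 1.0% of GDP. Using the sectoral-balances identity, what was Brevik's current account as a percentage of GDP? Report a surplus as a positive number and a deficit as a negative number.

By the sectoral-balances identity, CA = (S_private - I) + (T - G).
Private balance = 13.9 - 22.4 = -8.5
Government balance (T - G) = -1.0
CA = -8.5 + (-1.0) = -9.5

-9.5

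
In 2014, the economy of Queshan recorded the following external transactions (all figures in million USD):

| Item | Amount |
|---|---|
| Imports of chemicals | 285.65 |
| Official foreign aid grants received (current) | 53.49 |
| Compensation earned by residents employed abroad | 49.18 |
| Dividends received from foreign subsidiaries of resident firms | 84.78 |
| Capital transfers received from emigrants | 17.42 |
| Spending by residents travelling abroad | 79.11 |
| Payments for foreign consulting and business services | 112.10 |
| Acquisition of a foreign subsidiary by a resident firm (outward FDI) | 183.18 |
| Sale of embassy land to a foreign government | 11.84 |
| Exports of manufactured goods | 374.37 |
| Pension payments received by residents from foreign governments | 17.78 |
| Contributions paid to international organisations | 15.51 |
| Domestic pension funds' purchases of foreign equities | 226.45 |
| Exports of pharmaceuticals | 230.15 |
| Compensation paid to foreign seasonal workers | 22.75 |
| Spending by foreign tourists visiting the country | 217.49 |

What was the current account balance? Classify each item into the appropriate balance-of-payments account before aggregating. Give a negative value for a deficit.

Goods: -285.65 + 374.37 + 230.15 = 318.87
Services: -112.10 - 79.11 + 217.49 = 26.28
Primary income: -22.75 + 84.78 + 49.18 = 111.21
Secondary income: -15.51 + 17.78 + 53.49 = 55.76
Current account = 318.87 + 26.28 + 111.21 + 55.76 = 512.12
(Excluded from the current account — capital account: capital transfers received from emigrants 17.42, sale of embassy land to a foreign government 11.84; financial account: acquisition of a foreign subsidiary by a resident firm (outward FDI) 183.18, domestic pension funds' purchases of foreign equities 226.45.)

512.12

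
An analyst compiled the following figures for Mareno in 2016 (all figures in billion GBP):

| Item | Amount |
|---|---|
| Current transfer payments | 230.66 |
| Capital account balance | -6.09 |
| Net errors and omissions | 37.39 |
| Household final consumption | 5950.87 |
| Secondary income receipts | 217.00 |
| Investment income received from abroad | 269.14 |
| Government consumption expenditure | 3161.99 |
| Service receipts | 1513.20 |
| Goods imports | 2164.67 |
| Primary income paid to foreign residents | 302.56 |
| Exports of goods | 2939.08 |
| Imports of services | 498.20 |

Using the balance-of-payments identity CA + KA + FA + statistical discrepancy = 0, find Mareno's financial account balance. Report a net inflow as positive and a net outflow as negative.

-1773.63

Goods balance = 2939.08 - 2164.67 = 774.41
Services balance = 1513.20 - 498.20 = 1015.00
Trade balance (goods + services) = 774.41 + 1015.00 = 1789.41
Net primary income = 269.14 - 302.56 = -33.42
Net secondary income = 217.00 - 230.66 = -13.66
Current account = 1789.41 + (-33.42) + (-13.66) = 1742.33
Financial account = -(1742.33 + (-6.09) + 37.39) = -1773.63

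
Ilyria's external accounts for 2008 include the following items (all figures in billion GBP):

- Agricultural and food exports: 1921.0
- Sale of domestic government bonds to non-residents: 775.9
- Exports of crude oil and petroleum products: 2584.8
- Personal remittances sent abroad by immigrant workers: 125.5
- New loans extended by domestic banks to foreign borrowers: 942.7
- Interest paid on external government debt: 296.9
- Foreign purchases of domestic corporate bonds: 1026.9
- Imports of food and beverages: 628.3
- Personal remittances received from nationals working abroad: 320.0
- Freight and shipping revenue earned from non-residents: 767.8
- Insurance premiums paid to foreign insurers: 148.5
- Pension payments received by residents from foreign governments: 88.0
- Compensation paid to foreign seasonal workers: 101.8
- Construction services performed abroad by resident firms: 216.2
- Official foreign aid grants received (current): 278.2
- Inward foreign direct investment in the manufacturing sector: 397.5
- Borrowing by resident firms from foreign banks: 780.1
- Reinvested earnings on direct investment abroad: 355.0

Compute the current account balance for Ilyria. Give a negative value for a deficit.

5230.0

Goods: 1921.0 - 628.3 + 2584.8 = 3877.5
Services: 767.8 - 148.5 + 216.2 = 835.5
Primary income: -101.8 + 355.0 - 296.9 = -43.7
Secondary income: 88.0 - 125.5 + 320.0 + 278.2 = 560.7
Current account = 3877.5 + 835.5 + (-43.7) + 560.7 = 5230.0
(Excluded from the current account — financial account: sale of domestic government bonds to non-residents 775.9, new loans extended by domestic banks to foreign borrowers 942.7, foreign purchases of domestic corporate bonds 1026.9, inward foreign direct investment in the manufacturing sector 397.5, borrowing by resident firms from foreign banks 780.1.)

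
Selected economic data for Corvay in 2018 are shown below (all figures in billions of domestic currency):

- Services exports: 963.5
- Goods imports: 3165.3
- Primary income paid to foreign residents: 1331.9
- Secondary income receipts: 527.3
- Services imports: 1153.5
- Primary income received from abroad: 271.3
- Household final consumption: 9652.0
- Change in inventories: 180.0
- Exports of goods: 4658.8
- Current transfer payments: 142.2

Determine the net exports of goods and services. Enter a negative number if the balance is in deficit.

1303.5

Goods balance = 4658.8 - 3165.3 = 1493.5
Services balance = 963.5 - 1153.5 = -190.0
Trade balance (goods + services) = 1493.5 + (-190.0) = 1303.5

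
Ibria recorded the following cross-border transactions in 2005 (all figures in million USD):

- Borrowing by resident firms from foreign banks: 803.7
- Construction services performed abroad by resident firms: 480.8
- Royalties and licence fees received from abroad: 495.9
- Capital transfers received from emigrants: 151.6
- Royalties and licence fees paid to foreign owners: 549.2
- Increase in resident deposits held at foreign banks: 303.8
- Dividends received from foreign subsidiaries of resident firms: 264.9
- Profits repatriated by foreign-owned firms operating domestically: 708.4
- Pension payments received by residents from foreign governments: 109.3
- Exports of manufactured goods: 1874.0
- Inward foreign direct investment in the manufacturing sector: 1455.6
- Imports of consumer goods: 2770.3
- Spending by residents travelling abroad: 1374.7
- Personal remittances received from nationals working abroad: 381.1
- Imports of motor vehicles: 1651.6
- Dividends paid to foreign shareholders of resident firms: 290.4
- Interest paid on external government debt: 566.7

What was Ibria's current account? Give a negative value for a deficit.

-4305.3

Goods: 1874.0 - 1651.6 - 2770.3 = -2547.9
Services: -1374.7 + 480.8 + 495.9 - 549.2 = -947.2
Primary income: -708.4 - 290.4 - 566.7 + 264.9 = -1300.6
Secondary income: 109.3 + 381.1 = 490.4
Current account = (-2547.9) + (-947.2) + (-1300.6) + 490.4 = -4305.3
(Excluded from the current account — financial account: borrowing by resident firms from foreign banks 803.7, increase in resident deposits held at foreign banks 303.8, inward foreign direct investment in the manufacturing sector 1455.6; capital account: capital transfers received from emigrants 151.6.)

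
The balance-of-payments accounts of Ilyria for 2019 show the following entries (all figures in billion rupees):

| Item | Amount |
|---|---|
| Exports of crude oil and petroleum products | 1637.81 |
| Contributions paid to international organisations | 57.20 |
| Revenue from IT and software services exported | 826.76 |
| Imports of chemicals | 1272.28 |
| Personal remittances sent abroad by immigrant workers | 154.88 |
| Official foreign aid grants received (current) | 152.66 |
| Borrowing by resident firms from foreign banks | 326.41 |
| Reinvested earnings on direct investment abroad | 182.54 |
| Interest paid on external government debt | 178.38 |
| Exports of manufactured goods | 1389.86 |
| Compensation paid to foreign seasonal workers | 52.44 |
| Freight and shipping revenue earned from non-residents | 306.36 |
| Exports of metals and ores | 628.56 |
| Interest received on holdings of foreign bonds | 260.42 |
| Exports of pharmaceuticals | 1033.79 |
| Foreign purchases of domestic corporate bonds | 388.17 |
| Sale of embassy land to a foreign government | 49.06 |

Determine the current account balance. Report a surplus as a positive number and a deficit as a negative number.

Goods: 628.56 + 1033.79 + 1389.86 + 1637.81 - 1272.28 = 3417.74
Services: 306.36 + 826.76 = 1133.12
Primary income: 260.42 - 178.38 - 52.44 + 182.54 = 212.14
Secondary income: 152.66 - 57.20 - 154.88 = -59.42
Current account = 3417.74 + 1133.12 + 212.14 + (-59.42) = 4703.58
(Excluded from the current account — financial account: borrowing by resident firms from foreign banks 326.41, foreign purchases of domestic corporate bonds 388.17; capital account: sale of embassy land to a foreign government 49.06.)

4703.58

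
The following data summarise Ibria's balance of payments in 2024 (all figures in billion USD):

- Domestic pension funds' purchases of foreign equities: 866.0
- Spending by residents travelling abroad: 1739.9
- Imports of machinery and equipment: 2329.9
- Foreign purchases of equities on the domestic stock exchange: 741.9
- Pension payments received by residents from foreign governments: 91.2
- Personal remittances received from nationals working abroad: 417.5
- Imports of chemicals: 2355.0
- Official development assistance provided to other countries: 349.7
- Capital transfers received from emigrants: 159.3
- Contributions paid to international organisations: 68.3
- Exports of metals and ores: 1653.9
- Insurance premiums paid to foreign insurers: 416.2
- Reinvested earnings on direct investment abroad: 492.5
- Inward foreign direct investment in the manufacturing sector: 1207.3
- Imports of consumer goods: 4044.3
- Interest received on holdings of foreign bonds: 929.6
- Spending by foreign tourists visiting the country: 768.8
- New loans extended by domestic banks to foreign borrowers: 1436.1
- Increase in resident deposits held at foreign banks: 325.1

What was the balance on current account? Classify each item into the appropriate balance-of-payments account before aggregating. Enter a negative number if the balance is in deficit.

-6949.8

Goods: 1653.9 - 4044.3 - 2355.0 - 2329.9 = -7075.3
Services: -416.2 - 1739.9 + 768.8 = -1387.3
Primary income: 929.6 + 492.5 = 1422.1
Secondary income: -349.7 - 68.3 + 417.5 + 91.2 = 90.7
Current account = (-7075.3) + (-1387.3) + 1422.1 + 90.7 = -6949.8
(Excluded from the current account — financial account: domestic pension funds' purchases of foreign equities 866.0, foreign purchases of equities on the domestic stock exchange 741.9, inward foreign direct investment in the manufacturing sector 1207.3, new loans extended by domestic banks to foreign borrowers 1436.1, increase in resident deposits held at foreign banks 325.1; capital account: capital transfers received from emigrants 159.3.)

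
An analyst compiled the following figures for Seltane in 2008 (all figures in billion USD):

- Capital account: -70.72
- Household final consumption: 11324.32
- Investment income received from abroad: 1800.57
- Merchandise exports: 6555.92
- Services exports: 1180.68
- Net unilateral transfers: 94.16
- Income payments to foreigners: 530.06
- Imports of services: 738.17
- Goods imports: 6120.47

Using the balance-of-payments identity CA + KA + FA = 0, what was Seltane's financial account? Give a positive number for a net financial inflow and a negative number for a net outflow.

-2171.91

Goods balance = 6555.92 - 6120.47 = 435.45
Services balance = 1180.68 - 738.17 = 442.51
Trade balance (goods + services) = 435.45 + 442.51 = 877.96
Net primary income = 1800.57 - 530.06 = 1270.51
Net secondary income = 94.16
Current account = 877.96 + 1270.51 + 94.16 = 2242.63
Financial account = -(2242.63 + (-70.72)) = -2171.91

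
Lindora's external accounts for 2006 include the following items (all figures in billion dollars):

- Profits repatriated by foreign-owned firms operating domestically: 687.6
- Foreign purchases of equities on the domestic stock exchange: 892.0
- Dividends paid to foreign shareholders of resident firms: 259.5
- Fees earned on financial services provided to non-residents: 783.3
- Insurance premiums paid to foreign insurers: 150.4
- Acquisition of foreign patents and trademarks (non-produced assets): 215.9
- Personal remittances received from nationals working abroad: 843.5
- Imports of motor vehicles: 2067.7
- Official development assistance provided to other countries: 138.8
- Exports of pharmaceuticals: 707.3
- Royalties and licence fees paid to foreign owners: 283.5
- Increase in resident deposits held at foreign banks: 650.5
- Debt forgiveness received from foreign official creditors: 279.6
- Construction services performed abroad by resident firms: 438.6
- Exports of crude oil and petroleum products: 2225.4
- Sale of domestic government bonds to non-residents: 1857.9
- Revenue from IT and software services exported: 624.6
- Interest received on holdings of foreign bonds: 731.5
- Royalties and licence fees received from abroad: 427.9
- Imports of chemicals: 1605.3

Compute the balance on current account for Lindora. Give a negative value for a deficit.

Goods: 2225.4 + 707.3 - 2067.7 - 1605.3 = -740.3
Services: 427.9 + 438.6 - 150.4 - 283.5 + 783.3 + 624.6 = 1840.5
Primary income: -259.5 - 687.6 + 731.5 = -215.6
Secondary income: -138.8 + 843.5 = 704.7
Current account = (-740.3) + 1840.5 + (-215.6) + 704.7 = 1589.3
(Excluded from the current account — financial account: foreign purchases of equities on the domestic stock exchange 892.0, increase in resident deposits held at foreign banks 650.5, sale of domestic government bonds to non-residents 1857.9; capital account: acquisition of foreign patents and trademarks (non-produced assets) 215.9, debt forgiveness received from foreign official creditors 279.6.)

1589.3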